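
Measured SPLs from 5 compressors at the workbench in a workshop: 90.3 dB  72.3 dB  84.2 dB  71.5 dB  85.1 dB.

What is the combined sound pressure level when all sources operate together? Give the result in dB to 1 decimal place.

Sum in the linear (power) domain: Σ 10^(Lᵢ/10) = 10^(90.3/10) + 10^(72.3/10) + 10^(84.2/10) + 10^(71.5/10) + 10^(85.1/10) = 1.689e+09.
Combined level = 10 log₁₀(1.689e+09) = 92.3 dB.

92.3 dB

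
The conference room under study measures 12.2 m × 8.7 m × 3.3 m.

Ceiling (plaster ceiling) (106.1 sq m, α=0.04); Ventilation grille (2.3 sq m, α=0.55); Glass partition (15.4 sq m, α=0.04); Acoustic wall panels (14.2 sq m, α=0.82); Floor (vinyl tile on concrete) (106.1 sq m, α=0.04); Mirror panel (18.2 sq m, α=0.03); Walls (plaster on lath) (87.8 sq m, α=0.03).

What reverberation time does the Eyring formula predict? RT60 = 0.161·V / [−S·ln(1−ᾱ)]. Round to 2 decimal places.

2.16 s

Total surface area S = 106.1 + 2.3 + 15.4 + 14.2 + 106.1 + 18.2 + 87.8 = 350.1 sq m.
Σ(Sᵢαᵢ) = 106.1·0.04 + 2.3·0.55 + 15.4·0.04 + 14.2·0.82 + 106.1·0.04 + 18.2·0.03 + 87.8·0.03 = 25.193.
ᾱ = 25.193 / 350.1 = 0.0720.
Eyring denominator: −S ln(1−ᾱ) = 26.161.
V = 12.2 × 8.7 × 3.3 = 350.262 m³.
T = 0.161·V/[−S·ln(1−ᾱ)] = 0.161·350.262/26.161 = 2.16 s.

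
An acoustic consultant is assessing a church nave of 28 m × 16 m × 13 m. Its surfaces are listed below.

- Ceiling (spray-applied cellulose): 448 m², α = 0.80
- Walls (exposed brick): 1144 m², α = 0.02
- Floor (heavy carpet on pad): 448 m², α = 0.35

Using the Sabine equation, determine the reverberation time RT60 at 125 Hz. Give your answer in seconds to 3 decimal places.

1.743 s

Equivalent absorption area: A = 448·0.80 + 1144·0.02 + 448·0.35 = 538.080 m².
Room volume: 5824 m³.
RT60 = 0.161 · V / A = 0.161 × 5824 / 538.080 = 1.743 s.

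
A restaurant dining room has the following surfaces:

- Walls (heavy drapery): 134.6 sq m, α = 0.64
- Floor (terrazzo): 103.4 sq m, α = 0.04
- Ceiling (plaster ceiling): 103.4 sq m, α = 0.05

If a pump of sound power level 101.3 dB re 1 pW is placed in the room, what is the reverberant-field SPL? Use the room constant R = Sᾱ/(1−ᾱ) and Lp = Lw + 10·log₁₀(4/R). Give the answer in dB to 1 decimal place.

86.1 dB

A = 95.450 sabins; S = 341.4 sq m.
ᾱ = 0.2796, so room constant R = A/(1−ᾱ) = 132.496 sq m.
Lp = 101.3 + 10·log₁₀(4/132.496) = 101.3 + (-15.20) = 86.1 dB.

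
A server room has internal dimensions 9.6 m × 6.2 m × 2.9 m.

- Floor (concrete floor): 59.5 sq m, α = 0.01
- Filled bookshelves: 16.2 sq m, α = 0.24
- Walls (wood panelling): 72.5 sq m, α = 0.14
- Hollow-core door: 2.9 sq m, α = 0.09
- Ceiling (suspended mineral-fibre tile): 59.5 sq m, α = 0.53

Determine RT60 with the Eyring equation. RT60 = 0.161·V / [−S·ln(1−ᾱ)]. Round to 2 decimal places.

0.53 sec

Total surface area S = 59.5 + 16.2 + 72.5 + 2.9 + 59.5 = 210.6 sq m.
Σ(Sᵢαᵢ) = 59.5·0.01 + 16.2·0.24 + 72.5·0.14 + 2.9·0.09 + 59.5·0.53 = 46.429.
ᾱ = 46.429 / 210.6 = 0.2205.
Eyring denominator: −S ln(1−ᾱ) = 52.461.
V = 9.6 × 6.2 × 2.9 = 172.608 m³.
RT60 = 0.161 × 172.608 / 52.461 = 0.53 s.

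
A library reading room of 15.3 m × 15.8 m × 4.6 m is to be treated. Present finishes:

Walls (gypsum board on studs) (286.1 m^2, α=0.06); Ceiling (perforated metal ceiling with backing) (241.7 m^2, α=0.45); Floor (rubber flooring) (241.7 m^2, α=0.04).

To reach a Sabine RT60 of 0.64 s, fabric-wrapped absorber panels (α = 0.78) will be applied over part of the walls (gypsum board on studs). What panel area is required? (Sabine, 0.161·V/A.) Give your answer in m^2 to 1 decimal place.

Summing Sᵢαᵢ: 17.166 + 108.765 + 9.668 → A₁ = 135.599 sabins.
Required A₂ = 0.161·1112.004/0.64 = 279.739 sabins.
Absorption to add: 279.739 − 135.599 = 144.140 sabins.
Each m^2 of panel replacing the walls (gypsum board on studs) adds (0.78 − 0.06) = 0.72 sabins.
Panel area = 144.140 / 0.72 = 200.2 m^2.

200.2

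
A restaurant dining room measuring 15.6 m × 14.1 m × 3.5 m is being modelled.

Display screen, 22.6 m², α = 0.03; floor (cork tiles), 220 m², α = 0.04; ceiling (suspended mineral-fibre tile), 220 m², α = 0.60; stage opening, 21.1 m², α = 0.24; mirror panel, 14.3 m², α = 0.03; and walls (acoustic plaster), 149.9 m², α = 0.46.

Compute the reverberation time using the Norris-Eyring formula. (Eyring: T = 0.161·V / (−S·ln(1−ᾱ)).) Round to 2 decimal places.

S = Σ Sᵢ = 647.9 m².
Absorption A = 22.6×0.03 + 220×0.04 + 220×0.60 + 21.1×0.24 + 14.3×0.03 + 149.9×0.46 = 215.925 sabins.
Mean coefficient ᾱ = A/S = 0.3333.
−S·ln(1−ᾱ) = −647.9 × ln(1 − 0.3333) = 262.668.
V = 15.6 × 14.1 × 3.5 = 769.86 m³.
RT60 = 0.161 × 769.86 / 262.668 = 0.47 s.

0.47 seconds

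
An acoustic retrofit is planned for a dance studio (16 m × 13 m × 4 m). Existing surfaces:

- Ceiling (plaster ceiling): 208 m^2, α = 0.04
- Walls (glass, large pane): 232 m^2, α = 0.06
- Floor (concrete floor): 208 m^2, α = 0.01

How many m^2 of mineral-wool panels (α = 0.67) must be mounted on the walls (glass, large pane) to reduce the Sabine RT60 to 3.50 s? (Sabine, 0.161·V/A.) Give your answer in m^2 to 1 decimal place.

Summing Sᵢαᵢ: 8.320 + 13.920 + 2.080 → A₁ = 24.320 sabins.
Required A₂ = 0.161·832/3.50 = 38.272 sabins.
ΔA needed = 38.272 − 24.320 = 13.952 sabins.
Net gain per m^2: Δα = 0.67 − 0.06 = 0.61.
Area = ΔA/Δα = 13.952/0.61 = 22.9 m^2.

22.9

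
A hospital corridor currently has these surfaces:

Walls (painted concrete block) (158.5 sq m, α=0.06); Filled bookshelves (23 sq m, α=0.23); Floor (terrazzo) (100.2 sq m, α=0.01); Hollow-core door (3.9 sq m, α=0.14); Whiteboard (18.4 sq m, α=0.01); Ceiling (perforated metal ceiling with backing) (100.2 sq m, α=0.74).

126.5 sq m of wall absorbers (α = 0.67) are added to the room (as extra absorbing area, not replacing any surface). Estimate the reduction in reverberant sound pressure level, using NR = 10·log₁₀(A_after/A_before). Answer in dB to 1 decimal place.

A_before = Σ Sᵢαᵢ = 158.5*0.06 + 23*0.23 + 100.2*0.01 + 3.9*0.14 + 18.4*0.01 + 100.2*0.74 = 90.680 sabins.
Added absorption = 126.5 × 0.67 = 84.755 sabins.
New total A_after = 175.435 sabins.
NR = 10·log₁₀(175.435/90.680) = 2.9 dB.

2.9 dB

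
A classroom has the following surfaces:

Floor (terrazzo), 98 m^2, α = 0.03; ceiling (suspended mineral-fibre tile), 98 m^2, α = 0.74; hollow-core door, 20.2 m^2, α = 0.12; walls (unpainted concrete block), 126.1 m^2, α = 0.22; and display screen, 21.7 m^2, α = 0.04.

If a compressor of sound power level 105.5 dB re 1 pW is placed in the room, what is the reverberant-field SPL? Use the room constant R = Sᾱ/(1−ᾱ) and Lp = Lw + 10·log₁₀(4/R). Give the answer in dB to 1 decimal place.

A = 106.494 sabins; S = 364.0 m^2.
ᾱ = 106.494/364.0 = 0.2926; R = Sᾱ/(1−ᾱ) = 106.494/(1−0.2926) = 150.543 m^2.
Lp = 105.5 + 10·log₁₀(4/150.543) = 105.5 + (-15.76) = 89.7 dB.

89.7 dB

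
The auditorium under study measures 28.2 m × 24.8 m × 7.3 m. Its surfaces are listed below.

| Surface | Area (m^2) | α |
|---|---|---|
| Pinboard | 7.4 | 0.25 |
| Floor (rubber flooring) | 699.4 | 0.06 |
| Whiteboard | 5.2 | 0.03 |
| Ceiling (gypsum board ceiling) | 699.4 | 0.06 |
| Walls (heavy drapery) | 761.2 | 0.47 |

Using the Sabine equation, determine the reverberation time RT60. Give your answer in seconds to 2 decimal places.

1.85 s

Total absorption A = 7.4×0.25 + 699.4×0.06 + 5.2×0.03 + 699.4×0.06 + 761.2×0.47
  = 1.850 + 41.964 + 0.156 + 41.964 + 357.764 = 443.698 m^2 sabins.
Volume V = 28.2 × 24.8 × 7.3 = 5105.328 m³.
T = 0.161 V/A = 0.161·5105.328/443.698 = 1.85 s.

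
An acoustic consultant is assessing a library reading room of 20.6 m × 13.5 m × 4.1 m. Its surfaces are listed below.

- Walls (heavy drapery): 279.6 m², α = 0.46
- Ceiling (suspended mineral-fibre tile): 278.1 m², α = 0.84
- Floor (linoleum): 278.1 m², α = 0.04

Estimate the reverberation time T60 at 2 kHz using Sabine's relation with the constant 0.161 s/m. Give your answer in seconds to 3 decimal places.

0.492 s

A = Σ Sᵢαᵢ = 279.6·0.46 + 278.1·0.84 + 278.1·0.04 = 373.344 sabins.
V = 20.6·13.5·4.1 = 1140.21 m³.
T = 0.161 V/A = 0.161·1140.21/373.344 = 0.492 s.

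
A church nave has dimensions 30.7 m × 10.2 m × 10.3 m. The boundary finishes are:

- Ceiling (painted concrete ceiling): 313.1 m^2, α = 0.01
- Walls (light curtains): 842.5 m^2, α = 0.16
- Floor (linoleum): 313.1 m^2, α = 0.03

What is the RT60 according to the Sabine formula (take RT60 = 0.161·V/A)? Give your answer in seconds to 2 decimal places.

3.52 s

A = Σ Sᵢαᵢ = 313.1*0.01 + 842.5*0.16 + 313.1*0.03 = 147.324 sabins.
Room volume: 3225.342 m³.
RT60 = 0.161 · V / A = 0.161 × 3225.342 / 147.324 = 3.52 s.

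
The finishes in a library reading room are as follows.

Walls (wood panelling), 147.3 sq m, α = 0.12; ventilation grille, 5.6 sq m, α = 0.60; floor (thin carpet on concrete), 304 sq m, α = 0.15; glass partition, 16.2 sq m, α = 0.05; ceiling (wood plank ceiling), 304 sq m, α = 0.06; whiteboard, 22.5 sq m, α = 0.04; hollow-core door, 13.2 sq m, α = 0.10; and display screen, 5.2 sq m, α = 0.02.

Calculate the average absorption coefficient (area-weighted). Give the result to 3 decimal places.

0.108

S = Σ Sᵢ = 147.3 + 5.6 + 304 + 16.2 + 304 + 22.5 + 13.2 + 5.2 = 818.0 sq m.
Σ(Sᵢαᵢ) = 147.3·0.12 + 5.6·0.60 + 304·0.15 + 16.2·0.05 + 304·0.06 + 22.5·0.04 + 13.2·0.10 + 5.2·0.02 = 88.010.
ᾱ = 88.010 / 818.0 = 0.108.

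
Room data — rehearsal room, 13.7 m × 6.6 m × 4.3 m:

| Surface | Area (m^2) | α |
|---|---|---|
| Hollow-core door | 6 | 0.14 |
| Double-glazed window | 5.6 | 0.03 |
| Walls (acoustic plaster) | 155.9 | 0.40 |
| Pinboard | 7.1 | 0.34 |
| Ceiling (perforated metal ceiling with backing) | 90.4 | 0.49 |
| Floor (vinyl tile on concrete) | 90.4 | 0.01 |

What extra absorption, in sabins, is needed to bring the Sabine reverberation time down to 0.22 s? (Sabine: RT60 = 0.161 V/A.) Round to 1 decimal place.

Total absorption A₁ = 6*0.14 + 5.6*0.03 + 155.9*0.40 + 7.1*0.34 + 90.4*0.49 + 90.4*0.01
  = 0.840 + 0.168 + 62.360 + 2.414 + 44.296 + 0.904 = 110.982 m^2 sabins.
Target A₂ = 0.161·388.806/0.22 = 284.535 sabins (V = 388.806 m³).
Additional absorption ΔA = 284.535 − 110.982 = 173.6 sabins.

173.6 sabins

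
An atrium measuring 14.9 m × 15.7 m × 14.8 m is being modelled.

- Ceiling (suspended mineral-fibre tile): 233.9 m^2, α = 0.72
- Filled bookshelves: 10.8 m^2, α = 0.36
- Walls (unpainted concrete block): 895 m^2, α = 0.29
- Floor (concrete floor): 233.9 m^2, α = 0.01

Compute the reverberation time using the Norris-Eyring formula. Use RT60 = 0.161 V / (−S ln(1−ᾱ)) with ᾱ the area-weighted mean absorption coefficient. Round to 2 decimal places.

S = Σ Sᵢ = 1373.6 m^2.
Σ(Sᵢαᵢ) = 233.9×0.72 + 10.8×0.36 + 895×0.29 + 233.9×0.01 = 434.185.
ᾱ = 434.185 / 1373.6 = 0.3161.
−S·ln(1−ᾱ) = −1373.6 × ln(1 − 0.3161) = 521.890.
V = 14.9 × 15.7 × 14.8 = 3462.164 m³.
T = 0.161·V/[−S·ln(1−ᾱ)] = 0.161·3462.164/521.890 = 1.07 s.

1.07 seconds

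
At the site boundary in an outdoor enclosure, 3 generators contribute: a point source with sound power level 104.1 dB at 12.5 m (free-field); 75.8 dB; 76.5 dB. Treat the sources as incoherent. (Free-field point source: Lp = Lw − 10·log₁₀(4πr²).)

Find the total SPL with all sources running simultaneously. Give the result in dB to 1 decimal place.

79.8 dB

Source at 12.5 m: Lp = 104.1 − 10·log₁₀(4π·12.5²) = 104.1 − 10·log₁₀(1963.495) = 71.2 dB.
Converting to relative power and adding: 10^(71.2/10) + 10^(75.8/10) + 10^(76.5/10) = 9.587e+07.
Back to dB: 10·log₁₀ Σ = 79.8 dB.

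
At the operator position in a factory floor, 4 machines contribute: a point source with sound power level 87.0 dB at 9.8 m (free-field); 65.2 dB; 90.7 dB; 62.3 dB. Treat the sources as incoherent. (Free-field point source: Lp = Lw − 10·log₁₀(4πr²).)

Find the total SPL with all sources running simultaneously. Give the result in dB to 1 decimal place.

90.7 dB

Source at 9.8 m: Lp = 87.0 − 10·log₁₀(4π·9.8²) = 87.0 − 10·log₁₀(1206.874) = 56.2 dB.
Sum in the linear (power) domain: Σ 10^(Lᵢ/10) = 10^(56.2/10) + 10^(65.2/10) + 10^(90.7/10) + 10^(62.3/10) = 1.18e+09.
L_total = 10·log₁₀(1.18e+09) = 90.7 dB.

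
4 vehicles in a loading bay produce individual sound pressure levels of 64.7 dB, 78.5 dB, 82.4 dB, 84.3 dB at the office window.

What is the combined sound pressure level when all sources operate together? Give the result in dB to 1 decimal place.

Σ 10^(Lᵢ/10) = 5.167e+08.
Back to dB: 10·log₁₀ Σ = 87.1 dB.

87.1 dB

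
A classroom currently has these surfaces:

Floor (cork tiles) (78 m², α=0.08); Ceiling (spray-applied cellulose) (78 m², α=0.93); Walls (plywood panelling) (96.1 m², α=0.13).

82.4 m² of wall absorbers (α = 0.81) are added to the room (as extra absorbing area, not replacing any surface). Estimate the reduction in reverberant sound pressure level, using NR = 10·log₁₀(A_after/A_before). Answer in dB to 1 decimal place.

2.4 dB

Summing Sᵢαᵢ: 6.240 + 72.540 + 12.493 → A_before = 91.273 sabins.
Added absorption = 82.4 × 0.81 = 66.744 sabins.
New total A_after = 158.017 sabins.
NR = 10·log₁₀(158.017/91.273) = 2.4 dB.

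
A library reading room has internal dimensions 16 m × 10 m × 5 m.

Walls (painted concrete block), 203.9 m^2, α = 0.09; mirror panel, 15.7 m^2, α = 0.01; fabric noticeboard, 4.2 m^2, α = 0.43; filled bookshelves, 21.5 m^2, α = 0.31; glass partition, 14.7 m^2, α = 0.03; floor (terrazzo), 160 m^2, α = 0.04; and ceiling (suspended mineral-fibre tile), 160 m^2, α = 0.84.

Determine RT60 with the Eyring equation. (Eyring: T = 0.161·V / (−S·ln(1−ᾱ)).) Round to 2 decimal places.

0.65 s

S = Σ Sᵢ = 580.0 m^2.
Absorption A = 203.9×0.09 + 15.7×0.01 + 4.2×0.43 + 21.5×0.31 + 14.7×0.03 + 160×0.04 + 160×0.84 = 168.220 sabins.
ᾱ = 168.220 / 580.0 = 0.2900.
Eyring denominator: −S ln(1−ᾱ) = 198.644.
V = 16 × 10 × 5 = 800 m³.
RT60 = 0.161 × 800 / 198.644 = 0.65 s.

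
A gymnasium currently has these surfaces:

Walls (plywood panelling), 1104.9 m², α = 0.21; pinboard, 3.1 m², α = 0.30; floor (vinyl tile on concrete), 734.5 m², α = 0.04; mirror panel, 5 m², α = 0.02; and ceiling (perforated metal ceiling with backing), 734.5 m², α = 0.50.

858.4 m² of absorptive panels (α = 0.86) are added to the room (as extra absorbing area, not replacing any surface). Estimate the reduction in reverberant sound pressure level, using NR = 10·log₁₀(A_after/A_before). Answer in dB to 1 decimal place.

Total absorption A_before = 1104.9·0.21 + 3.1·0.30 + 734.5·0.04 + 5·0.02 + 734.5·0.50
  = 232.029 + 0.930 + 29.380 + 0.100 + 367.250 = 629.689 m² sabins.
Treatment contributes 858.4·0.86 = 738.224 sabins.
New total A_after = 1367.913 sabins.
Reduction = 10 log₁₀(A_after/A_before) = 10 log₁₀(2.1724) = 3.4 dB.

3.4 dB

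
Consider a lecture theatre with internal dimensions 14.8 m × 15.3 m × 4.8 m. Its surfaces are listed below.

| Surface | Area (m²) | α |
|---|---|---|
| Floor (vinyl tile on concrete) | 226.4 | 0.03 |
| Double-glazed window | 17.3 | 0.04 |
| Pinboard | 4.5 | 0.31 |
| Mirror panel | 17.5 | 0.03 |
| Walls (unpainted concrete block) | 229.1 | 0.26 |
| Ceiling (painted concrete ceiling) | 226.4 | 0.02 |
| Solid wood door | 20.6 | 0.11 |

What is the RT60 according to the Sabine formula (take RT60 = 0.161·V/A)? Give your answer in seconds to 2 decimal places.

2.31 sec

Equivalent absorption area: A = 226.4×0.03 + 17.3×0.04 + 4.5×0.31 + 17.5×0.03 + 229.1×0.26 + 226.4×0.02 + 20.6×0.11 = 75.764 m².
Room volume: 1086.912 m³.
T = 0.161 V/A = 0.161·1086.912/75.764 = 2.31 s.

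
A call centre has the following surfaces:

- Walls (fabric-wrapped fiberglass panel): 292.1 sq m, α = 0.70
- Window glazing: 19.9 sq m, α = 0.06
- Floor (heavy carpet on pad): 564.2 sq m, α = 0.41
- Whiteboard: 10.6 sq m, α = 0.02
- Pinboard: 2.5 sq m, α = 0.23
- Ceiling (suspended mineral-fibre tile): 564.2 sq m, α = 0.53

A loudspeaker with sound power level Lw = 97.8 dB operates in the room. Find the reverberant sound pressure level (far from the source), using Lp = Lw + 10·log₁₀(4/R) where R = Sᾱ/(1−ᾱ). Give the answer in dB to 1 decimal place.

72.1 dB

Σ(Sᵢαᵢ) = 292.1×0.70 + 19.9×0.06 + 564.2×0.41 + 10.6×0.02 + 2.5×0.23 + 564.2×0.53 = 736.799; total area S = 1453.5 sq m.
ᾱ = 0.5069, so room constant R = A/(1−ᾱ) = 1494.218 sq m.
Lp = 97.8 + 10·log₁₀(4/1494.218) = 97.8 + (-25.72) = 72.1 dB.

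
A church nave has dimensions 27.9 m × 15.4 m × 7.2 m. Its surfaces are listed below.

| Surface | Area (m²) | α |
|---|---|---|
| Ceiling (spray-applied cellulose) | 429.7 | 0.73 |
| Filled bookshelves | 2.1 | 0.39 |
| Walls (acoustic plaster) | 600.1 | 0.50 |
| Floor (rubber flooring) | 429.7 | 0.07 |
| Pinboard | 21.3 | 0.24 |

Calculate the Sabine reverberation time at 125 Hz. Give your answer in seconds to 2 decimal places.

0.77 seconds

Total absorption A = 429.7*0.73 + 2.1*0.39 + 600.1*0.50 + 429.7*0.07 + 21.3*0.24
  = 313.681 + 0.819 + 300.050 + 30.079 + 5.112 = 649.741 m² sabins.
Volume V = 27.9 × 15.4 × 7.2 = 3093.552 m³.
Sabine: RT60 = 0.161 × 3093.552 / 649.741 = 0.77 s.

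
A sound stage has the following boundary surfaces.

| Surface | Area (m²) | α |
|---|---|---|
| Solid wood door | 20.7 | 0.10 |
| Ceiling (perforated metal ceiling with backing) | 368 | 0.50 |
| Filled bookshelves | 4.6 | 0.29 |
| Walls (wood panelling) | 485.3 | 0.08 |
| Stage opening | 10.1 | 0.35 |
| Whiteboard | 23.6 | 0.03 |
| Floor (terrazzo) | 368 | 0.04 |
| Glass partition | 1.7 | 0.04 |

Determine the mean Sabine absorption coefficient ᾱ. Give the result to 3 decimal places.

0.191

S = Σ Sᵢ = 20.7 + 368 + 4.6 + 485.3 + 10.1 + 23.6 + 368 + 1.7 = 1282.0 m².
A = 20.7×0.10 + 368×0.50 + 4.6×0.29 + 485.3×0.08 + 10.1×0.35 + 23.6×0.03 + 368×0.04 + 1.7×0.04 = 245.259 sabins.
ᾱ = 245.259 / 1282.0 = 0.191.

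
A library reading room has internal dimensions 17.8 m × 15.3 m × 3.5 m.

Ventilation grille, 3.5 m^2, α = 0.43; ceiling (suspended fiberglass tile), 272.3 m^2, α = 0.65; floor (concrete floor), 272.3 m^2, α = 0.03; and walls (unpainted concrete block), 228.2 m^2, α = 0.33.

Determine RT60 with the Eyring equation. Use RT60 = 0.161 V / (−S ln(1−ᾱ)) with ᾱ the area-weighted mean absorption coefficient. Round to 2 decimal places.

Total surface area S = 3.5 + 272.3 + 272.3 + 228.2 = 776.3 m^2.
Absorption A = 3.5×0.43 + 272.3×0.65 + 272.3×0.03 + 228.2×0.33 = 261.975 sabins.
Mean coefficient ᾱ = A/S = 0.3375.
−S·ln(1−ᾱ) = −776.3 × ln(1 − 0.3375) = 319.630.
V = 17.8 × 15.3 × 3.5 = 953.19 m³.
RT60 = 0.161 × 953.19 / 319.630 = 0.48 s.

0.48 s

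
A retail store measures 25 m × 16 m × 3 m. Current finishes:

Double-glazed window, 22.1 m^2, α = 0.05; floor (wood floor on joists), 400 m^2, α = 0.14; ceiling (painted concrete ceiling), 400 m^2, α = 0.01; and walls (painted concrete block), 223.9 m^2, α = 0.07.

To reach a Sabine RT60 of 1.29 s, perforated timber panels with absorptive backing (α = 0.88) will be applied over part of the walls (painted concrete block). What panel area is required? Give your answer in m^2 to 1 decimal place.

Summing Sᵢαᵢ: 1.105 + 56.000 + 4.000 + 15.673 → A₁ = 76.778 sabins.
Required A₂ = 0.161·1200/1.29 = 149.767 sabins.
ΔA needed = 149.767 − 76.778 = 72.989 sabins.
Each m^2 of panel replacing the walls (painted concrete block) adds (0.88 − 0.07) = 0.81 sabins.
Panel area = 72.989 / 0.81 = 90.1 m^2.

90.1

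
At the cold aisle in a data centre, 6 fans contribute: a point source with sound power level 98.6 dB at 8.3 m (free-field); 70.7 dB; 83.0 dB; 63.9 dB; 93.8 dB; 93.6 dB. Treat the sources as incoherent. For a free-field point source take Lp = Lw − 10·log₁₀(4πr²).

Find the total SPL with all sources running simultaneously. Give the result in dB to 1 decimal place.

96.9 dB

Source at 8.3 m: Lp = 98.6 − 10·log₁₀(4π·8.3²) = 98.6 − 10·log₁₀(865.697) = 69.2 dB.
Sum in the linear (power) domain: Σ 10^(Lᵢ/10) = 10^(69.2/10) + 10^(70.7/10) + 10^(83.0/10) + 10^(63.9/10) + 10^(93.8/10) + 10^(93.6/10) = 4.912e+09.
Back to dB: 10·log₁₀ Σ = 96.9 dB.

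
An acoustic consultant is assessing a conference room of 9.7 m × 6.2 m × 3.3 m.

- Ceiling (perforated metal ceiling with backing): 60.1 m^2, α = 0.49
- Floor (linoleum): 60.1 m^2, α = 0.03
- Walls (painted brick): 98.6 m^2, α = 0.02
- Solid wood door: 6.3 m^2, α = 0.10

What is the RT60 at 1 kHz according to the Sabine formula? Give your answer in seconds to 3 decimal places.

Total absorption A = 60.1·0.49 + 60.1·0.03 + 98.6·0.02 + 6.3·0.10
  = 29.449 + 1.803 + 1.972 + 0.630 = 33.854 m^2 sabins.
Room volume: 198.462 m³.
Sabine: RT60 = 0.161 × 198.462 / 33.854 = 0.944 s.

0.944 s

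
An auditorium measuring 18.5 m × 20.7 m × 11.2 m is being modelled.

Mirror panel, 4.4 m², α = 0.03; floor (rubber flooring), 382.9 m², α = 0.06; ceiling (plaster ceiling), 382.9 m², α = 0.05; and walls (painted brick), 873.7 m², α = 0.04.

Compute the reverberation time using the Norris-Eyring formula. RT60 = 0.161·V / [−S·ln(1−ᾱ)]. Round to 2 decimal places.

8.73 seconds

Total surface area S = 4.4 + 382.9 + 382.9 + 873.7 = 1643.9 m².
Absorption A = 4.4×0.03 + 382.9×0.06 + 382.9×0.05 + 873.7×0.04 = 77.199 sabins.
Mean coefficient ᾱ = A/S = 0.0470.
Eyring denominator: −S ln(1−ᾱ) = 79.138.
V = 18.5 × 20.7 × 11.2 = 4289.04 m³.
RT60 = 0.161 × 4289.04 / 79.138 = 8.73 s.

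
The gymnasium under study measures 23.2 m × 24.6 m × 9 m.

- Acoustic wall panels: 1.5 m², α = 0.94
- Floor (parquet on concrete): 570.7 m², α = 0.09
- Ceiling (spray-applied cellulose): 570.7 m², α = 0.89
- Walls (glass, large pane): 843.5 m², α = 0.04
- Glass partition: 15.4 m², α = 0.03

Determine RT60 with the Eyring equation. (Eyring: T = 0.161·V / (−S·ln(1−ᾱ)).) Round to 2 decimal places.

1.17 seconds

Total surface area S = 1.5 + 570.7 + 570.7 + 843.5 + 15.4 = 2001.8 m².
Absorption A = 1.5×0.94 + 570.7×0.09 + 570.7×0.89 + 843.5×0.04 + 15.4×0.03 = 594.898 sabins.
ᾱ = 594.898 / 2001.8 = 0.2972.
−S·ln(1−ᾱ) = −2001.8 × ln(1 − 0.2972) = 706.001.
V = 23.2 × 24.6 × 9 = 5136.48 m³.
T = 0.161·V/[−S·ln(1−ᾱ)] = 0.161·5136.48/706.001 = 1.17 s.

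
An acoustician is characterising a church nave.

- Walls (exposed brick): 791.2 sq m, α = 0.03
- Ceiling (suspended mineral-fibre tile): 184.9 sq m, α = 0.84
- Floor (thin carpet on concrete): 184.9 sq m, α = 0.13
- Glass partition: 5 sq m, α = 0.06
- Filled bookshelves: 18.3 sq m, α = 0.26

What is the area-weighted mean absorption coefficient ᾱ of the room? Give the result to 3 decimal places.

0.176

Total surface area S = 1184.3 sq m.
Weighted sum Σ Sα = 208.147.
ᾱ = A/S = 0.176.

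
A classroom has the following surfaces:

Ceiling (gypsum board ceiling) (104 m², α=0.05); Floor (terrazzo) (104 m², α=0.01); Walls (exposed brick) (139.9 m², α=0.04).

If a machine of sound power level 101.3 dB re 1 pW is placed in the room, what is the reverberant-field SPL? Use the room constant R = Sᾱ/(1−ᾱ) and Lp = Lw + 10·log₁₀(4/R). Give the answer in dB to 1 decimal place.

96.4 dB

A = 11.836 sabins; S = 347.9 m².
ᾱ = 0.0340, so room constant R = A/(1−ᾱ) = 12.253 m².
Lp = Lw + 10 log₁₀(4/R) = 101.3 -4.86 = 96.4 dB.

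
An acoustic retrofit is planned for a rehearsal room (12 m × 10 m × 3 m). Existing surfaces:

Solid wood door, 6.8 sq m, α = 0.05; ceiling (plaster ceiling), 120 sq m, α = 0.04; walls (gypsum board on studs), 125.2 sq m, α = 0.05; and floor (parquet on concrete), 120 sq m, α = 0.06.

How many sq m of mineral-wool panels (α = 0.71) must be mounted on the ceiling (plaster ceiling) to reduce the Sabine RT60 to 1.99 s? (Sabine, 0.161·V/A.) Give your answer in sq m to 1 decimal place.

Total absorption A₁ = 6.8×0.05 + 120×0.04 + 125.2×0.05 + 120×0.06
  = 0.340 + 4.800 + 6.260 + 7.200 = 18.600 sq m sabins.
V = 360 m³. Target absorption A₂ = 0.161 × 360 / 1.99 = 29.126 sabins.
ΔA needed = 29.126 − 18.600 = 10.526 sabins.
Net gain per sq m: Δα = 0.71 − 0.04 = 0.67.
Panel area = 10.526 / 0.67 = 15.7 sq m.

15.7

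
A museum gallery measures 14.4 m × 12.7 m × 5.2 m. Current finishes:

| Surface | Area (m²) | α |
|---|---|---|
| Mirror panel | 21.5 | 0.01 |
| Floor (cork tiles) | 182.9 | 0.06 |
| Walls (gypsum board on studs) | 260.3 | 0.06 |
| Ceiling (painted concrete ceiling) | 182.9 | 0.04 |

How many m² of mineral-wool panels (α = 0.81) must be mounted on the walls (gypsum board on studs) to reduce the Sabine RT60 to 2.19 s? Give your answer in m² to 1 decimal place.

A₁ = Σ Sᵢαᵢ = 21.5*0.01 + 182.9*0.06 + 260.3*0.06 + 182.9*0.04 = 34.123 sabins.
V = 950.976 m³. Target absorption A₂ = 0.161 × 950.976 / 2.19 = 69.912 sabins.
Absorption to add: 69.912 − 34.123 = 35.789 sabins.
Net gain per m²: Δα = 0.81 − 0.06 = 0.75.
Panel area = 35.789 / 0.75 = 47.7 m².

47.7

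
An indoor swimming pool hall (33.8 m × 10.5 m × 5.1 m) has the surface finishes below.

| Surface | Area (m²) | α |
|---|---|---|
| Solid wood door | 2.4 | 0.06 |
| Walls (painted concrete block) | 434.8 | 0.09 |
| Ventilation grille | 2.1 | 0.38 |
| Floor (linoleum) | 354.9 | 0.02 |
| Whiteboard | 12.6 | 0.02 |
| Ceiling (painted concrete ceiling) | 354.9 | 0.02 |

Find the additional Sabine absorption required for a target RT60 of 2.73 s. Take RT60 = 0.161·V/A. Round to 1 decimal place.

52.2 sabins

Total absorption A₁ = 2.4·0.06 + 434.8·0.09 + 2.1·0.38 + 354.9·0.02 + 12.6·0.02 + 354.9·0.02
  = 0.144 + 39.132 + 0.798 + 7.098 + 0.252 + 7.098 = 54.522 m² sabins.
V = 1809.99 m³. Required absorption A₂ = 0.161 × 1809.99 / 2.73 = 106.743 sabins.
ΔA = A₂ − A₁ = 106.743 − 54.522 = 52.2 sabins.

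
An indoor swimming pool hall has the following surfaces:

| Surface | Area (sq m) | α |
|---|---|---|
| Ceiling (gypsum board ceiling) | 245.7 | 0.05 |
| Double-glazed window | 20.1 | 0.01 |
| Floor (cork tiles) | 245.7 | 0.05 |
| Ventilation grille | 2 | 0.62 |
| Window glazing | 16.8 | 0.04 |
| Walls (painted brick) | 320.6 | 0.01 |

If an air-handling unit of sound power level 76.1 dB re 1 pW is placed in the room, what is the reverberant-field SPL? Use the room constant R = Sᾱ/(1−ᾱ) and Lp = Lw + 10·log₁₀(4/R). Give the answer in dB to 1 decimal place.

67.2 dB

A = 29.889 sabins; S = 850.9 sq m.
ᾱ = 29.889/850.9 = 0.0351; R = Sᾱ/(1−ᾱ) = 29.889/(1−0.0351) = 30.976 sq m.
Lp = Lw + 10 log₁₀(4/R) = 76.1 -8.89 = 67.2 dB.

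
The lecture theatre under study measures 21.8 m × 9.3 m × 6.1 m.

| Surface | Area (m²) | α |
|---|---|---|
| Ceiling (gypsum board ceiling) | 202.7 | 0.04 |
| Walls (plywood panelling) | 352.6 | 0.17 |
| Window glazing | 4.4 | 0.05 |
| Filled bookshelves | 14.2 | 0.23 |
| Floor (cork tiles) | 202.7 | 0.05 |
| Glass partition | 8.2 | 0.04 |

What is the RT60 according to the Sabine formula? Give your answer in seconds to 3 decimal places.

Equivalent absorption area: A = 202.7×0.04 + 352.6×0.17 + 4.4×0.05 + 14.2×0.23 + 202.7×0.05 + 8.2×0.04 = 81.999 m².
Room volume: 1236.714 m³.
T = 0.161 V/A = 0.161·1236.714/81.999 = 2.428 s.

2.428 seconds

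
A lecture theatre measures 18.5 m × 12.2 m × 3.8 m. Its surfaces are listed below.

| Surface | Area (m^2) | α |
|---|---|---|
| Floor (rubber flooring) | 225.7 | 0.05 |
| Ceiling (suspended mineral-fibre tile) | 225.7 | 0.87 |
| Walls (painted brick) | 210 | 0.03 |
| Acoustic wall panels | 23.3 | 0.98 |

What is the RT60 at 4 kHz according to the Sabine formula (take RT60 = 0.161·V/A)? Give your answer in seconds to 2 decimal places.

Equivalent absorption area: A = 225.7·0.05 + 225.7·0.87 + 210·0.03 + 23.3·0.98 = 236.778 m^2.
Volume V = 18.5 × 12.2 × 3.8 = 857.66 m³.
RT60 = 0.161 · V / A = 0.161 × 857.66 / 236.778 = 0.58 s.

0.58 sec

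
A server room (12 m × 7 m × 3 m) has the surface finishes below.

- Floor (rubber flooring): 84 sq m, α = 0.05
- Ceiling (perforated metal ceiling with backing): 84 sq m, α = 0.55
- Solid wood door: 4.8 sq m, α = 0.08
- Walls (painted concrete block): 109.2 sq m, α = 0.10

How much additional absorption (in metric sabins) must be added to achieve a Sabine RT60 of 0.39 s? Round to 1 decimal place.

42.3 sabins

Equivalent absorption area: A₁ = 84×0.05 + 84×0.55 + 4.8×0.08 + 109.2×0.10 = 61.704 sq m.
V = 252 m³. Required absorption A₂ = 0.161 × 252 / 0.39 = 104.031 sabins.
ΔA = A₂ − A₁ = 104.031 − 61.704 = 42.3 sabins.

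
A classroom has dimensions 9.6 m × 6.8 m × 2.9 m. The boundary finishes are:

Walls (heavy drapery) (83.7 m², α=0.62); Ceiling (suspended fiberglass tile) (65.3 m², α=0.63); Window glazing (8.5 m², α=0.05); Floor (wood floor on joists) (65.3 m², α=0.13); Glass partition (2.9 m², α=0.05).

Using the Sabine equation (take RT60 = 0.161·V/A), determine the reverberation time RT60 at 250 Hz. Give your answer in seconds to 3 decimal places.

Equivalent absorption area: A = 83.7·0.62 + 65.3·0.63 + 8.5·0.05 + 65.3·0.13 + 2.9·0.05 = 102.092 m².
Volume V = 9.6 × 6.8 × 2.9 = 189.312 m³.
RT60 = 0.161 · V / A = 0.161 × 189.312 / 102.092 = 0.299 s.

0.299 sec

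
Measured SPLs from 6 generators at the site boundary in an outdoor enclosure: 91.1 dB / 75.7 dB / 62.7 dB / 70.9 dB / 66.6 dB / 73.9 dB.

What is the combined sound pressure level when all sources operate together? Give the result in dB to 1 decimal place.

Sum in the linear (power) domain: Σ 10^(Lᵢ/10) = 10^(91.1/10) + 10^(75.7/10) + 10^(62.7/10) + 10^(70.9/10) + 10^(66.6/10) + 10^(73.9/10) = 1.369e+09.
Combined level = 10 log₁₀(1.369e+09) = 91.4 dB.

91.4 dB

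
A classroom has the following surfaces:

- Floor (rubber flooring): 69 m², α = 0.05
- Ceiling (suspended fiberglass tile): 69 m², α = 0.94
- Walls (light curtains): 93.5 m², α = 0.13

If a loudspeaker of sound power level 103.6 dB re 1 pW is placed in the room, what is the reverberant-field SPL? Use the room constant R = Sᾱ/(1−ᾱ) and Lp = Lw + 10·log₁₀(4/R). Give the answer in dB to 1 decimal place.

88.7 dB

A = 80.465 sabins; S = 231.5 m².
ᾱ = 0.3476, so room constant R = A/(1−ᾱ) = 123.337 m².
Lp = 103.6 + 10·log₁₀(4/123.337) = 103.6 + (-14.89) = 88.7 dB.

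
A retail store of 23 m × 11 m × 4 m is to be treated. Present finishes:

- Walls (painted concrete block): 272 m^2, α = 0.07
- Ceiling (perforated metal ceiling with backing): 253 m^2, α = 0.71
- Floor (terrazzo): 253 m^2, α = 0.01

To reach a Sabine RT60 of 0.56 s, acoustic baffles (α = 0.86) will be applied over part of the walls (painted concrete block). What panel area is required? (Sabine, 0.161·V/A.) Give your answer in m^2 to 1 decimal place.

113.6

Equivalent absorption area: A₁ = 272·0.07 + 253·0.71 + 253·0.01 = 201.200 m^2.
Required A₂ = 0.161·1012/0.56 = 290.950 sabins.
Absorption to add: 290.950 − 201.200 = 89.750 sabins.
Net gain per m^2: Δα = 0.86 − 0.07 = 0.79.
Area = ΔA/Δα = 89.750/0.79 = 113.6 m^2.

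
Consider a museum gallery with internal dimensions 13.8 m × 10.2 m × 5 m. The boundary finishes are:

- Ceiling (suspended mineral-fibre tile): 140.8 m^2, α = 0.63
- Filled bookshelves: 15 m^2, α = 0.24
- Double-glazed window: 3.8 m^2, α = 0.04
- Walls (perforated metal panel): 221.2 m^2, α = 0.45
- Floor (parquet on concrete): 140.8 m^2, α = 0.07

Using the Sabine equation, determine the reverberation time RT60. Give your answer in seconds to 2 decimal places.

0.56 sec

Total absorption A = 140.8×0.63 + 15×0.24 + 3.8×0.04 + 221.2×0.45 + 140.8×0.07
  = 88.704 + 3.600 + 0.152 + 99.540 + 9.856 = 201.852 m^2 sabins.
Room volume: 703.8 m³.
RT60 = 0.161 · V / A = 0.161 × 703.8 / 201.852 = 0.56 s.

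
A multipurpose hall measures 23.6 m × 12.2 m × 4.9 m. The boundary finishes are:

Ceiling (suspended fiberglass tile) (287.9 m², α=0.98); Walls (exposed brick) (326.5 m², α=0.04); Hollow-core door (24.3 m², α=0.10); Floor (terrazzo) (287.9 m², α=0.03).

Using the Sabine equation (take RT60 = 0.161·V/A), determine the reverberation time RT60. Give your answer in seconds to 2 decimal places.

0.74 sec

Summing Sᵢαᵢ: 282.142 + 13.060 + 2.430 + 8.637 → A = 306.269 sabins.
Volume V = 23.6 × 12.2 × 4.9 = 1410.808 m³.
Sabine: RT60 = 0.161 × 1410.808 / 306.269 = 0.74 s.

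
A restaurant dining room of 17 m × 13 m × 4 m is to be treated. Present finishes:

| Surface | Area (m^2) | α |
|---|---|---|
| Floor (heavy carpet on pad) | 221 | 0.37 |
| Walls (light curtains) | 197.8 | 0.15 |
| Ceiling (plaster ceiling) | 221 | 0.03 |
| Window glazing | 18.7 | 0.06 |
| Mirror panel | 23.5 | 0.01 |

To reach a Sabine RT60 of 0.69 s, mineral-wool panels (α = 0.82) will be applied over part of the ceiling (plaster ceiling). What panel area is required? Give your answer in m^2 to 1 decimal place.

109.9

A₁ = Σ Sᵢαᵢ = 221×0.37 + 197.8×0.15 + 221×0.03 + 18.7×0.06 + 23.5×0.01 = 119.427 sabins.
Required A₂ = 0.161·884/0.69 = 206.267 sabins.
ΔA needed = 206.267 − 119.427 = 86.840 sabins.
Net gain per m^2: Δα = 0.82 − 0.03 = 0.79.
Area = ΔA/Δα = 86.840/0.79 = 109.9 m^2.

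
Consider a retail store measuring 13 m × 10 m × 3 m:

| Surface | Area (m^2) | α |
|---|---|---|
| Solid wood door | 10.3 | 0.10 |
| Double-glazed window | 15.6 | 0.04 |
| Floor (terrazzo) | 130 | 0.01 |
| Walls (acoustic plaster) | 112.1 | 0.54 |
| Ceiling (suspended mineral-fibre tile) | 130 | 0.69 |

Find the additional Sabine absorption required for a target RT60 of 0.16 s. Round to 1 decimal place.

239.2 sabins

Equivalent absorption area: A₁ = 10.3*0.10 + 15.6*0.04 + 130*0.01 + 112.1*0.54 + 130*0.69 = 153.188 m^2.
Target A₂ = 0.161·390/0.16 = 392.438 sabins (V = 390 m³).
Shortfall: 392.438 − 153.188 = 239.2 sabins.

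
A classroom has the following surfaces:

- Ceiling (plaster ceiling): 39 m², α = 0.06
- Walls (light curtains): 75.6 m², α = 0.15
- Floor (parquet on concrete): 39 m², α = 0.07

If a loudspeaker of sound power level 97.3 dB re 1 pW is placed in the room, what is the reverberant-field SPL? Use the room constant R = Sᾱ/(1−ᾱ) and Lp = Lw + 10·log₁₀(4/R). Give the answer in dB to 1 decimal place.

90.7 dB

A = 16.410 sabins; S = 153.6 m².
ᾱ = 16.410/153.6 = 0.1068; R = Sᾱ/(1−ᾱ) = 16.410/(1−0.1068) = 18.372 m².
Lp = Lw + 10 log₁₀(4/R) = 97.3 -6.62 = 90.7 dB.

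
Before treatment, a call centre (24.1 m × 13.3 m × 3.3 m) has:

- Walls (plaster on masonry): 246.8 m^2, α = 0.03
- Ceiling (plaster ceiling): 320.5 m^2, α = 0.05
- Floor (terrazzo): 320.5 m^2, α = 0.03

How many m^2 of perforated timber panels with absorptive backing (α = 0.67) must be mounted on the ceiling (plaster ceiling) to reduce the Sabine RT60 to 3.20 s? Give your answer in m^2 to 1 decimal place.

32.5

Summing Sᵢαᵢ: 7.404 + 16.025 + 9.615 → A₁ = 33.044 sabins.
Required A₂ = 0.161·1057.749/3.20 = 53.218 sabins.
ΔA needed = 53.218 − 33.044 = 20.174 sabins.
Net gain per m^2: Δα = 0.67 − 0.05 = 0.62.
Panel area = 20.174 / 0.62 = 32.5 m^2.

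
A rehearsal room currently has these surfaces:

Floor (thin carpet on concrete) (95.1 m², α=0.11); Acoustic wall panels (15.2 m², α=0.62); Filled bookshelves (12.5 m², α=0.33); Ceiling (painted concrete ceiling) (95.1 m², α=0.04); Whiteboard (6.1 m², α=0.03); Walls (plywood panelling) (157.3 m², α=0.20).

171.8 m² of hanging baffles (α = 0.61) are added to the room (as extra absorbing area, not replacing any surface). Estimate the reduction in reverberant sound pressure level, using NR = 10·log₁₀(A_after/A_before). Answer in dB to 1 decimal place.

4.4 dB

Equivalent absorption area: A_before = 95.1*0.11 + 15.2*0.62 + 12.5*0.33 + 95.1*0.04 + 6.1*0.03 + 157.3*0.20 = 59.457 m².
Added absorption = 171.8 × 0.61 = 104.798 sabins.
A_after = 59.457 + 104.798 = 164.255 sabins.
Reduction = 10 log₁₀(A_after/A_before) = 10 log₁₀(2.7626) = 4.4 dB.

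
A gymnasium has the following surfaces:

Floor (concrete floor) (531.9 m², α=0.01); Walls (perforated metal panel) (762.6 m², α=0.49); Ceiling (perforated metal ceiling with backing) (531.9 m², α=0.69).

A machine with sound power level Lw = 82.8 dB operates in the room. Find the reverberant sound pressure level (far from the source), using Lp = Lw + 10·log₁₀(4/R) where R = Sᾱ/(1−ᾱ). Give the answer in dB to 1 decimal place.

57.8 dB

Σ(Sᵢαᵢ) = 531.9·0.01 + 762.6·0.49 + 531.9·0.69 = 746.004; total area S = 1826.4 m².
ᾱ = 746.004/1826.4 = 0.4085; R = Sᾱ/(1−ᾱ) = 746.004/(1−0.4085) = 1261.207 m².
Lp = 82.8 + 10·log₁₀(4/1261.207) = 82.8 + (-24.99) = 57.8 dB.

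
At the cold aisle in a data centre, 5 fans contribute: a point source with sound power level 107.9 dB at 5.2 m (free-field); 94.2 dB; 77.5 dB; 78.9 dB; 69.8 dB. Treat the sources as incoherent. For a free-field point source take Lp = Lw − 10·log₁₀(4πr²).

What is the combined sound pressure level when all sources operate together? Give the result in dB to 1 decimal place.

94.7 dB

Source at 5.2 m: Lp = 107.9 − 10·log₁₀(4π·5.2²) = 107.9 − 10·log₁₀(339.795) = 82.6 dB.
Sum in the linear (power) domain: Σ 10^(Lᵢ/10) = 10^(82.6/10) + 10^(94.2/10) + 10^(77.5/10) + 10^(78.9/10) + 10^(69.8/10) = 2.956e+09.
L_total = 10·log₁₀(2.956e+09) = 94.7 dB.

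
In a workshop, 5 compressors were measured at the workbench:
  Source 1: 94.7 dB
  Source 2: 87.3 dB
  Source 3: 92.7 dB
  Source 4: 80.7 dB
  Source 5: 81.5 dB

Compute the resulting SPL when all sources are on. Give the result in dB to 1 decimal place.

Sum in the linear (power) domain: Σ 10^(Lᵢ/10) = 10^(94.7/10) + 10^(87.3/10) + 10^(92.7/10) + 10^(80.7/10) + 10^(81.5/10) = 5.609e+09.
Combined level = 10 log₁₀(5.609e+09) = 97.5 dB.

97.5 dB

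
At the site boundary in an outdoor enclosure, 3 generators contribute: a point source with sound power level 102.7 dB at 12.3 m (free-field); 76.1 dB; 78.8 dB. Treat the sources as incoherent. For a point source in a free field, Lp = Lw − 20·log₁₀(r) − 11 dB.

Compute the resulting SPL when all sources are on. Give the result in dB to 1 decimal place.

Source at 12.3 m: Lp = 102.7 − 20·log₁₀(12.3) − 11 = 69.9 dB.
Sum in the linear (power) domain: Σ 10^(Lᵢ/10) = 10^(69.9/10) + 10^(76.1/10) + 10^(78.8/10) = 1.264e+08.
Combined level = 10 log₁₀(1.264e+08) = 81.0 dB.

81.0 dB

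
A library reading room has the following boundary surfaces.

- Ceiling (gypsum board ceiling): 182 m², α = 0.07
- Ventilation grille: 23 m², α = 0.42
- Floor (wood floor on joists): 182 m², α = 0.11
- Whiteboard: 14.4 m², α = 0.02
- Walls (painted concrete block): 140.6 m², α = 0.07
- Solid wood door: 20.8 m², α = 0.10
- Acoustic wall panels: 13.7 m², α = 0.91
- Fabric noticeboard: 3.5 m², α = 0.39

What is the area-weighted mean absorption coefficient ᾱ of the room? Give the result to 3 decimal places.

0.118

S = Σ Sᵢ = 182 + 23 + 182 + 14.4 + 140.6 + 20.8 + 13.7 + 3.5 = 580.0 m².
Weighted sum Σ Sα = 68.462.
ᾱ = A/S = 0.118.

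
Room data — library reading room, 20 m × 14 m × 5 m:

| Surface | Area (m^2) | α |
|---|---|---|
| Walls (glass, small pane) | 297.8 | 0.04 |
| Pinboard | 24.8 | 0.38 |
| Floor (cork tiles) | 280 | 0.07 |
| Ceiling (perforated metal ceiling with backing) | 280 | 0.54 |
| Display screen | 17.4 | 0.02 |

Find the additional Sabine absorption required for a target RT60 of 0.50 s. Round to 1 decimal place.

Summing Sᵢαᵢ: 11.912 + 9.424 + 19.600 + 151.200 + 0.348 → A₁ = 192.484 sabins.
V = 1400 m³. Required absorption A₂ = 0.161 × 1400 / 0.50 = 450.800 sabins.
Shortfall: 450.800 − 192.484 = 258.3 sabins.

258.3 sabins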